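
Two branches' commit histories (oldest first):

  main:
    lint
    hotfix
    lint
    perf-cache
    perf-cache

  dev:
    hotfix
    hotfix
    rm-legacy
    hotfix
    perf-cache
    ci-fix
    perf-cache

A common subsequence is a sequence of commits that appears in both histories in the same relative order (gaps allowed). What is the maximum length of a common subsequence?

Taking hotfix (main #2, dev #4) → perf-cache (main #4, dev #5) → perf-cache (main #5, dev #7) gives a common subsequence of length 3. Since dp[5][7] = 3, nothing longer is possible.

3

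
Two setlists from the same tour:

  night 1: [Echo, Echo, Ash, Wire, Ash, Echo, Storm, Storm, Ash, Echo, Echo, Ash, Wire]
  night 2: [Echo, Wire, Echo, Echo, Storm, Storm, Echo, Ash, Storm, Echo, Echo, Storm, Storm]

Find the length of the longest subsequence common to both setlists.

Pick Echo at night 1[1]=night 2[1] → Echo at night 1[2]=night 2[3] → Echo at night 1[6]=night 2[4] → Storm at night 1[7]=night 2[5] → Storm at night 1[8]=night 2[6] → Ash at night 1[9]=night 2[8] → Echo at night 1[10]=night 2[10] → Echo at night 1[11]=night 2[11]; all 8 songs appear in both, in order. dp[13][13] = 8 confirms this is the maximum.

8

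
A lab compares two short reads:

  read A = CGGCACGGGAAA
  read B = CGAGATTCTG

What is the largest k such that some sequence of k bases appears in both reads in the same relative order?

Let dp[i][j] be the LCS length of the first i bases of read A and the first j bases of read B. dp[i][j] = dp[i-1][j-1]+1 when the i-th and j-th bases match, else max(dp[i-1][j], dp[i][j-1]).
    ·  C  G  A  G  A  T  T  C  T  G
 ·  0  0  0  0  0  0  0  0  0  0  0
 C  0  1  1  1  1  1  1  1  1  1  1
 G  0  1  2  2  2  2  2  2  2  2  2
 G  0  1  2  2  3  3  3  3  3  3  3
 C  0  1  2  2  3  3  3  3  4  4  4
 A  0  1  2  3  3  4  4  4  4  4  4
 C  0  1  2  3  3  4  4  4  5  5  5
 G  0  1  2  3  4  4  4  4  5  5  6
 G  0  1  2  3  4  4  4  4  5  5  6
 G  0  1  2  3  4  4  4  4  5  5  6
 A  0  1  2  3  4  5  5  5  5  5  6
 A  0  1  2  3  4  5  5  5  5  5  6
 A  0  1  2  3  4  5  5  5  5  5  6
dp[12][10] = 6. One LCS (by backtracking along matches): CGGACG.

6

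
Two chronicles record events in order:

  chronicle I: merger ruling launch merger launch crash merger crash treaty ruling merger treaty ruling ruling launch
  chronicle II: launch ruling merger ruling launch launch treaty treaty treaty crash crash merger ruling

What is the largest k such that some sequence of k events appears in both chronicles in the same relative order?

8

Match merger [1,3]; then ruling [2,4]; then launch [3,5]; then launch [5,6]; then crash [6,10]; then crash [8,11]; then merger [11,12]; then ruling [14,13] — 8 events in the same relative order in both. Since dp[15][13] = 8, nothing longer is possible.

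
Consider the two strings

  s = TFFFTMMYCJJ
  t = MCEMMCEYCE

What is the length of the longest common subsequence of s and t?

4

Pick M [6,4]; then M [7,5]; then Y [8,8]; then C [9,9]; all 4 characters appear in both, in order. The LCS DP gives dp[11][10] = 4, so this is optimal.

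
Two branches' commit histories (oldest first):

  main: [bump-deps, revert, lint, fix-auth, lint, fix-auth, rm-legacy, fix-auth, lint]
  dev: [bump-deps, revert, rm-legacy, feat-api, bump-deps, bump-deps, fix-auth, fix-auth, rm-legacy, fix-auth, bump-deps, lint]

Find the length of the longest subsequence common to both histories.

Match bump-deps (main #1, dev #1); then revert (main #2, dev #2); then fix-auth (main #4, dev #7); then fix-auth (main #6, dev #8); then rm-legacy (main #7, dev #9); then fix-auth (main #8, dev #10); then lint (main #9, dev #12) — 7 commits in the same relative order in both. The LCS DP gives dp[9][12] = 7, so this is optimal.

7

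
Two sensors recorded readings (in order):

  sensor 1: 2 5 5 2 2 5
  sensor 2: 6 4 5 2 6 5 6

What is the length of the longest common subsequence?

3

Pick 5 [3,3], then 2 [4,4], then 5 [6,6]; all 3 values appear in both, in order. Since dp[6][7] = 3, nothing longer is possible.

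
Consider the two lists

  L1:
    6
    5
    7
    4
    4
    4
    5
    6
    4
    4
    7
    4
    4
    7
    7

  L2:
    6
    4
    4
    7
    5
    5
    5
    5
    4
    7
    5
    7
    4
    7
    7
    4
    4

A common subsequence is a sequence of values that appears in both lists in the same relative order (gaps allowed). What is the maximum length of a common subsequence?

Pick 6 (L1 #1, L2 #1); then 4 (L1 #4, L2 #2); then 4 (L1 #5, L2 #3); then 4 (L1 #6, L2 #9); then 5 (L1 #7, L2 #11); then 4 (L1 #9, L2 #13); then 7 (L1 #11, L2 #15); then 4 (L1 #12, L2 #16); then 4 (L1 #13, L2 #17); all 9 values appear in both, in order. Since dp[15][17] = 9, nothing longer is possible.

9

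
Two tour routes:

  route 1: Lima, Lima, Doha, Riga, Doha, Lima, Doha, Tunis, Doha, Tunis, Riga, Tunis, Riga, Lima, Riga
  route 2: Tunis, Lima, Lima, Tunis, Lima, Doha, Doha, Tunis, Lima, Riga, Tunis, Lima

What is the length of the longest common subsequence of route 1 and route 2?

Match Lima (route 1 #1, route 2 #2), then Lima (route 1 #2, route 2 #3), then Lima (route 1 #6, route 2 #5), then Doha (route 1 #7, route 2 #6), then Doha (route 1 #9, route 2 #7), then Tunis (route 1 #10, route 2 #8), then Riga (route 1 #11, route 2 #10), then Tunis (route 1 #12, route 2 #11), then Lima (route 1 #14, route 2 #12) — 9 stops in the same relative order in both. dp[15][12] = 9 confirms this is the maximum.

9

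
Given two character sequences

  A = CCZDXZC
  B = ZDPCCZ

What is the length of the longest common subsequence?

3

One common subsequence of length 3: C at A[1]=B[4], C at A[2]=B[5], Z at A[6]=B[6]. Since dp[7][6] = 3, nothing longer is possible.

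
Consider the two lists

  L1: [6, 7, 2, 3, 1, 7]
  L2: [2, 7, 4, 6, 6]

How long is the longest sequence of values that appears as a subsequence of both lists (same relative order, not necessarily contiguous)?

2

One common subsequence of length 2: 2 [3,1], then 7 [6,2], and the DP table's final entry dp[6][5] is also 2, so no common subsequence is longer.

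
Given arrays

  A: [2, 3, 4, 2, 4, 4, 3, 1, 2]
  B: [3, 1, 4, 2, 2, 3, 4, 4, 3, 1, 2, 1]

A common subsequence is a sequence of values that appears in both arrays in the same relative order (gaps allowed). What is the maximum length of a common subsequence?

8

Let dp[i][j] be the LCS length of the first i values of A and the first j values of B. dp[i][j] = dp[i-1][j-1]+1 when the i-th and j-th values match, else max(dp[i-1][j], dp[i][j-1]).
    ·  3  1  4  2  2  3  4  4  3  1  2  1
 ·  0  0  0  0  0  0  0  0  0  0  0  0  0
 2  0  0  0  0  1  1  1  1  1  1  1  1  1
 3  0  1  1  1  1  1  2  2  2  2  2  2  2
 4  0  1  1  2  2  2  2  3  3  3  3  3  3
 2  0  1  1  2  3  3  3  3  3  3  3  4  4
 4  0  1  1  2  3  3  3  4  4  4  4  4  4
 4  0  1  1  2  3  3  3  4  5  5  5  5  5
 3  0  1  1  2  3  3  4  4  5  6  6  6  6
 1  0  1  2  2  3  3  4  4  5  6  7  7  7
 2  0  1  2  2  3  4  4  4  5  6  7  8  8
dp[9][12] = 8. One LCS (by backtracking along matches): 3, 4, 2, 4, 4, 3, 1, 2.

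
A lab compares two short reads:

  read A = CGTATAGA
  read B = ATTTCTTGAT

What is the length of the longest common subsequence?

Let dp[i][j] be the LCS length of the first i bases of read A and the first j bases of read B. dp[i][j] = dp[i-1][j-1]+1 when the i-th and j-th bases match, else max(dp[i-1][j], dp[i][j-1]).
    ·  A  T  T  T  C  T  T  G  A  T
 ·  0  0  0  0  0  0  0  0  0  0  0
 C  0  0  0  0  0  1  1  1  1  1  1
 G  0  0  0  0  0  1  1  1  2  2  2
 T  0  0  1  1  1  1  2  2  2  2  3
 A  0  1  1  1  1  1  2  2  2  3  3
 T  0  1  2  2  2  2  2  3  3  3  4
 A  0  1  2  2  2  2  2  3  3  4  4
 G  0  1  2  2  2  2  2  3  4  4  4
 A  0  1  2  2  2  2  2  3  4  5  5
dp[8][10] = 5. One LCS (by backtracking along matches): CTTGA.

5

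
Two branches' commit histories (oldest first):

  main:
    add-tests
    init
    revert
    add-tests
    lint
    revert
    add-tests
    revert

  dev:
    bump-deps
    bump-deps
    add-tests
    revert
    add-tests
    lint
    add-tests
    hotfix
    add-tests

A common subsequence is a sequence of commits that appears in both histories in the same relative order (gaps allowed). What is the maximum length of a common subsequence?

Taking add-tests at main[1]=dev[3] → revert at main[3]=dev[4] → add-tests at main[4]=dev[5] → lint at main[5]=dev[6] → add-tests at main[7]=dev[9] gives a common subsequence of length 5. The LCS DP gives dp[8][9] = 5, so this is optimal.

5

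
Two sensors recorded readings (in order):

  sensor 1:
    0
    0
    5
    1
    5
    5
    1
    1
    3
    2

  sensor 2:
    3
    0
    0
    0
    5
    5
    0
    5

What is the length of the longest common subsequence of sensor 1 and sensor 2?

Let dp[i][j] be the LCS length of the first i values of sensor 1 and the first j values of sensor 2. dp[i][j] = dp[i-1][j-1]+1 when the i-th and j-th values match, else max(dp[i-1][j], dp[i][j-1]).
    ·  3  0  0  0  5  5  0  5
 ·  0  0  0  0  0  0  0  0  0
 0  0  0  1  1  1  1  1  1  1
 0  0  0  1  2  2  2  2  2  2
 5  0  0  1  2  2  3  3  3  3
 1  0  0  1  2  2  3  3  3  3
 5  0  0  1  2  2  3  4  4  4
 5  0  0  1  2  2  3  4  4  5
 1  0  0  1  2  2  3  4  4  5
 1  0  0  1  2  2  3  4  4  5
 3  0  1  1  2  2  3  4  4  5
 2  0  1  1  2  2  3  4  4  5
dp[10][8] = 5. One LCS (by backtracking along matches): 0, 0, 5, 5, 5.

5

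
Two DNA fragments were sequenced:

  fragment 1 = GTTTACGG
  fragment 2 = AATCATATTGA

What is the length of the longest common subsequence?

Pick T [2,6], then T [3,8], then T [4,9], then A [5,11]; all 4 bases appear in both, in order. dp[8][11] = 4 confirms this is the maximum.

4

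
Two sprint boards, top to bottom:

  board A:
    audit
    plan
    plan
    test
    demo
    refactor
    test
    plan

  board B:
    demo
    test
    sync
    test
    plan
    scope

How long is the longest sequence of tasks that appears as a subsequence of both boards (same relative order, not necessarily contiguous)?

3

Taking test [4,2] → test [7,4] → plan [8,5] gives a common subsequence of length 3, and the DP table's final entry dp[8][6] is also 3, so no common subsequence is longer.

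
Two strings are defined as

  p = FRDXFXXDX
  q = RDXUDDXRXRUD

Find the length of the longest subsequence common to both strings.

One common subsequence of length 6: R (p #2, q #1), D (p #3, q #2), X (p #4, q #3), X (p #6, q #7), X (p #7, q #9), D (p #8, q #12). Since dp[9][12] = 6, nothing longer is possible.

6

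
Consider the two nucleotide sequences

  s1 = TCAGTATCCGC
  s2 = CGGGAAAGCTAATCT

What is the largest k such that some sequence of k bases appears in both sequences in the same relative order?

7

Taking C (s1 #2, s2 #1), then A (s1 #3, s2 #7), then G (s1 #4, s2 #8), then T (s1 #5, s2 #10), then A (s1 #6, s2 #12), then T (s1 #7, s2 #13), then C (s1 #8, s2 #14) gives a common subsequence of length 7. dp[11][15] = 7 confirms this is the maximum.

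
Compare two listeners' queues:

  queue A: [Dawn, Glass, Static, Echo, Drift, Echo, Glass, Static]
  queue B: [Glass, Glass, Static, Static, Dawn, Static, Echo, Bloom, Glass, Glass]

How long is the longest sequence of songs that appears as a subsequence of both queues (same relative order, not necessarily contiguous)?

Taking Dawn [1,5] → Static [3,6] → Echo [4,7] → Glass [7,10] gives a common subsequence of length 4, and the DP table's final entry dp[8][10] is also 4, so no common subsequence is longer.

4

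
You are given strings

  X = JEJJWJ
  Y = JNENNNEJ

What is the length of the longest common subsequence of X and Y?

Pick J at X[1]=Y[1], then E at X[2]=Y[7], then J at X[6]=Y[8]; all 3 characters appear in both, in order, and the DP table's final entry dp[6][8] is also 3, so no common subsequence is longer.

3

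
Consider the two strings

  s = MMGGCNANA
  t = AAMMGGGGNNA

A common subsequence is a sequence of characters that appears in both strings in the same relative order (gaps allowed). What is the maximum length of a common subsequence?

7

Let dp[i][j] be the LCS length of the first i characters of s and the first j characters of t. dp[i][j] = dp[i-1][j-1]+1 when the i-th and j-th characters match, else max(dp[i-1][j], dp[i][j-1]).
    ·  A  A  M  M  G  G  G  G  N  N  A
 ·  0  0  0  0  0  0  0  0  0  0  0  0
 M  0  0  0  1  1  1  1  1  1  1  1  1
 M  0  0  0  1  2  2  2  2  2  2  2  2
 G  0  0  0  1  2  3  3  3  3  3  3  3
 G  0  0  0  1  2  3  4  4  4  4  4  4
 C  0  0  0  1  2  3  4  4  4  4  4  4
 N  0  0  0  1  2  3  4  4  4  5  5  5
 A  0  1  1  1  2  3  4  4  4  5  5  6
 N  0  1  1  1  2  3  4  4  4  5  6  6
 A  0  1  2  2  2  3  4  4  4  5  6  7
dp[9][11] = 7. One LCS (by backtracking along matches): MMGGNNA.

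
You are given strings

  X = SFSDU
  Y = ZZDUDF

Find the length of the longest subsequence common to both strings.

Let dp[i][j] be the LCS length of the first i characters of X and the first j characters of Y. dp[i][j] = dp[i-1][j-1]+1 when the i-th and j-th characters match, else max(dp[i-1][j], dp[i][j-1]).
    ·  Z  Z  D  U  D  F
 ·  0  0  0  0  0  0  0
 S  0  0  0  0  0  0  0
 F  0  0  0  0  0  0  1
 S  0  0  0  0  0  0  1
 D  0  0  0  1  1  1  1
 U  0  0  0  1  2  2  2
dp[5][6] = 2. One LCS (by backtracking along matches): DU.

2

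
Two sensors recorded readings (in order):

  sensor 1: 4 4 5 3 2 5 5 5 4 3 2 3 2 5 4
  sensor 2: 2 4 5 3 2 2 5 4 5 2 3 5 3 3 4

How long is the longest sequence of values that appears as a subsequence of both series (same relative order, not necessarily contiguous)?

10

Match 4 [2,2] → 5 [3,3] → 3 [4,4] → 2 [5,6] → 5 [6,7] → 5 [7,9] → 5 [8,12] → 3 [10,13] → 3 [12,14] → 4 [15,15] — 10 values in the same relative order in both. dp[15][15] = 10 confirms this is the maximum.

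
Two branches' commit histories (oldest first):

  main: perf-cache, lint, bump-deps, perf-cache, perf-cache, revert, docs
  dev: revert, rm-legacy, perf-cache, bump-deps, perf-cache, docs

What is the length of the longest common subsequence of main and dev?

4

Taking perf-cache (main #1, dev #3), then bump-deps (main #3, dev #4), then perf-cache (main #5, dev #5), then docs (main #7, dev #6) gives a common subsequence of length 4. Since dp[7][6] = 4, nothing longer is possible.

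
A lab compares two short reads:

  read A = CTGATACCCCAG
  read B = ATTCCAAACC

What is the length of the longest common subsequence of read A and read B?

6

Taking T [2,2] → T [5,3] → C [7,4] → C [8,5] → C [9,9] → C [10,10] gives a common subsequence of length 6. Since dp[12][10] = 6, nothing longer is possible.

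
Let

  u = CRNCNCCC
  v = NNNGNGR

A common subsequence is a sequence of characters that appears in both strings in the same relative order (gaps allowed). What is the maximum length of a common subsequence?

2

Pick N (u #3, v #3); then N (u #5, v #5); all 2 characters appear in both, in order. Since dp[8][7] = 2, nothing longer is possible.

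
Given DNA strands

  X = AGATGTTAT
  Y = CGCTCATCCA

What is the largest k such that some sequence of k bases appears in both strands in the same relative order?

One common subsequence of length 4: G at X[2]=Y[2], A at X[3]=Y[6], T at X[4]=Y[7], A at X[8]=Y[10]. dp[9][10] = 4 confirms this is the maximum.

4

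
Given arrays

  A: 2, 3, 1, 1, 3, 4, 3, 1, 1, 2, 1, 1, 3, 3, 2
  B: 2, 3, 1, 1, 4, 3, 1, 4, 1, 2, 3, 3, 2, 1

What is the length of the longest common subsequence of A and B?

Match 2 [1,1] → 3 [2,2] → 1 [3,3] → 1 [4,4] → 4 [6,5] → 3 [7,6] → 1 [8,7] → 1 [9,9] → 2 [10,10] → 3 [13,11] → 3 [14,12] → 2 [15,13] — 12 values in the same relative order in both. Since dp[15][14] = 12, nothing longer is possible.

12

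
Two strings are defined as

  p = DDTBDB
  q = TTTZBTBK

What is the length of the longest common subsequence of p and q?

Let dp[i][j] be the LCS length of the first i characters of p and the first j characters of q. dp[i][j] = dp[i-1][j-1]+1 when the i-th and j-th characters match, else max(dp[i-1][j], dp[i][j-1]).
    ·  T  T  T  Z  B  T  B  K
 ·  0  0  0  0  0  0  0  0  0
 D  0  0  0  0  0  0  0  0  0
 D  0  0  0  0  0  0  0  0  0
 T  0  1  1  1  1  1  1  1  1
 B  0  1  1  1  1  2  2  2  2
 D  0  1  1  1  1  2  2  2  2
 B  0  1  1  1  1  2  2  3  3
dp[6][8] = 3. One LCS (by backtracking along matches): TBB.

3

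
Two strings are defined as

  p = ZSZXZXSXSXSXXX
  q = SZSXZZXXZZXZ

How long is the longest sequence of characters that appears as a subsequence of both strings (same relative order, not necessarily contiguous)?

One common subsequence of length 7: Z (p #1, q #2) → S (p #2, q #3) → Z (p #3, q #5) → Z (p #5, q #6) → X (p #6, q #7) → X (p #8, q #8) → X (p #10, q #11), and the DP table's final entry dp[14][12] is also 7, so no common subsequence is longer.

7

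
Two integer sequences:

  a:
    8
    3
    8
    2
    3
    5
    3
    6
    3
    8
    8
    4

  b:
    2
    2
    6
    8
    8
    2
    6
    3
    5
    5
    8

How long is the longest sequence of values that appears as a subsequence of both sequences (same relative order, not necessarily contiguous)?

Match 8 [1,4] → 8 [3,5] → 2 [4,6] → 3 [5,8] → 5 [6,10] → 8 [11,11] — 6 values in the same relative order in both, and the DP table's final entry dp[12][11] is also 6, so no common subsequence is longer.

6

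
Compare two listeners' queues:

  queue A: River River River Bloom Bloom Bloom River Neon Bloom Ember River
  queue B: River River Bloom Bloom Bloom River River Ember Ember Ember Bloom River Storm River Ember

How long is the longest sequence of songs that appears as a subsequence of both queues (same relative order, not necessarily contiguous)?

Match River [2,1] → River [3,2] → Bloom [4,3] → Bloom [5,4] → Bloom [6,5] → River [7,7] → Bloom [9,11] → Ember [10,15] — 8 songs in the same relative order in both, and the DP table's final entry dp[11][15] is also 8, so no common subsequence is longer.

8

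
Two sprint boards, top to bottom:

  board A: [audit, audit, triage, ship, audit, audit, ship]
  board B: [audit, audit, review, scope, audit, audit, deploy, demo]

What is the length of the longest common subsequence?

Match audit [1,1]; then audit [2,2]; then audit [5,5]; then audit [6,6] — 4 tasks in the same relative order in both. The LCS DP gives dp[7][8] = 4, so this is optimal.

4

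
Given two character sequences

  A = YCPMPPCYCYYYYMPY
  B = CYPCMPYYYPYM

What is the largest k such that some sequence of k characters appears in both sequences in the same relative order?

9

Match Y [1,2], then C [2,4], then M [4,5], then P [6,6], then Y [8,7], then Y [10,8], then Y [11,9], then Y [13,11], then M [14,12] — 9 characters in the same relative order in both. Since dp[16][12] = 9, nothing longer is possible.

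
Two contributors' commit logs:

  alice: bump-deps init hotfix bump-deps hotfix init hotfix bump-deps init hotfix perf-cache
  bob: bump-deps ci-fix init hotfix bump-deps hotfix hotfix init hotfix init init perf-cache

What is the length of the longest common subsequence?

9

Taking bump-deps at alice[1]=bob[1], init at alice[2]=bob[3], hotfix at alice[3]=bob[4], bump-deps at alice[4]=bob[5], hotfix at alice[5]=bob[7], init at alice[6]=bob[8], hotfix at alice[7]=bob[9], init at alice[9]=bob[11], perf-cache at alice[11]=bob[12] gives a common subsequence of length 9. The LCS DP gives dp[11][12] = 9, so this is optimal.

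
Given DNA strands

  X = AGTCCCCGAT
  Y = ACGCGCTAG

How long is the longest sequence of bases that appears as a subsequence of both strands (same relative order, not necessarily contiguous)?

Match A (X #1, Y #1), then G (X #2, Y #3), then C (X #4, Y #4), then C (X #5, Y #6), then G (X #8, Y #9) — 5 bases in the same relative order in both, and the DP table's final entry dp[10][9] is also 5, so no common subsequence is longer.

5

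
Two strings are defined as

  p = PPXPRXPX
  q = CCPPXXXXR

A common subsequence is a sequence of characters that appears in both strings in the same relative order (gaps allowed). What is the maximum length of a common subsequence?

One common subsequence of length 5: P [1,3]; then P [2,4]; then X [3,6]; then X [6,7]; then X [8,8]. Since dp[8][9] = 5, nothing longer is possible.

5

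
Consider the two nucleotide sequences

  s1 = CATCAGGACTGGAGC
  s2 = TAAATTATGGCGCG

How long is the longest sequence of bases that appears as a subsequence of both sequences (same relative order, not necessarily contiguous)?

8

Taking A at s1[2]=s2[4], then T at s1[3]=s2[6], then A at s1[5]=s2[7], then G at s1[6]=s2[9], then G at s1[7]=s2[10], then C at s1[9]=s2[11], then G at s1[11]=s2[12], then G at s1[14]=s2[14] gives a common subsequence of length 8. Since dp[15][14] = 8, nothing longer is possible.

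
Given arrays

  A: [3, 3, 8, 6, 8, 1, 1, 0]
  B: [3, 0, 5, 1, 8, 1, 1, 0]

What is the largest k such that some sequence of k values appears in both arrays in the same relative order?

5

Taking 3 (A #1, B #1), then 8 (A #5, B #5), then 1 (A #6, B #6), then 1 (A #7, B #7), then 0 (A #8, B #8) gives a common subsequence of length 5. dp[8][8] = 5 confirms this is the maximum.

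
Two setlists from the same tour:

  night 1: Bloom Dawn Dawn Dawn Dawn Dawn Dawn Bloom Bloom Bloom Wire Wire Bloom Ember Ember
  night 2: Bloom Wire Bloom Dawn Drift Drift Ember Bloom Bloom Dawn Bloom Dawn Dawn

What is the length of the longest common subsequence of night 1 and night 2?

5

Pick Bloom (night 1 #1, night 2 #3) → Dawn (night 1 #2, night 2 #4) → Dawn (night 1 #3, night 2 #10) → Dawn (night 1 #6, night 2 #12) → Dawn (night 1 #7, night 2 #13); all 5 songs appear in both, in order, and the DP table's final entry dp[15][13] is also 5, so no common subsequence is longer.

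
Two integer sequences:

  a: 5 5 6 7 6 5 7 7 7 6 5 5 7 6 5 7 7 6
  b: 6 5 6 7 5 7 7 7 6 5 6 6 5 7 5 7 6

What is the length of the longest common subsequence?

14

One common subsequence of length 14: 5 [2,2], then 6 [3,3], then 7 [4,4], then 5 [6,5], then 7 [7,6], then 7 [8,7], then 7 [9,8], then 6 [10,9], then 5 [11,10], then 5 [12,13], then 7 [13,14], then 5 [15,15], then 7 [17,16], then 6 [18,17]. Since dp[18][17] = 14, nothing longer is possible.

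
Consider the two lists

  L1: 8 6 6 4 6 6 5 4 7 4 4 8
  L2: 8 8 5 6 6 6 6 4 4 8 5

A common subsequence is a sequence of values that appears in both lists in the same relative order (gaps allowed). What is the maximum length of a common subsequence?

One common subsequence of length 8: 8 (L1 #1, L2 #2); then 6 (L1 #2, L2 #4); then 6 (L1 #3, L2 #5); then 6 (L1 #5, L2 #6); then 6 (L1 #6, L2 #7); then 4 (L1 #10, L2 #8); then 4 (L1 #11, L2 #9); then 8 (L1 #12, L2 #10). Since dp[12][11] = 8, nothing longer is possible.

8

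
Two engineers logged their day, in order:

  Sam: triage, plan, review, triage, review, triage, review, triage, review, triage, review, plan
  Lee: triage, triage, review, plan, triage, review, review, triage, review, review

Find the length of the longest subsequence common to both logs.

Taking triage at Sam[1]=Lee[2] → plan at Sam[2]=Lee[4] → triage at Sam[4]=Lee[5] → review at Sam[5]=Lee[6] → review at Sam[7]=Lee[7] → triage at Sam[8]=Lee[8] → review at Sam[9]=Lee[9] → review at Sam[11]=Lee[10] gives a common subsequence of length 8. Since dp[12][10] = 8, nothing longer is possible.

8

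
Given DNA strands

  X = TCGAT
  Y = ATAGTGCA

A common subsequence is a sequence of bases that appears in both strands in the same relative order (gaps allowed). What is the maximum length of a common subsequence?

3

Let dp[i][j] be the LCS length of the first i bases of X and the first j bases of Y. dp[i][j] = dp[i-1][j-1]+1 when the i-th and j-th bases match, else max(dp[i-1][j], dp[i][j-1]).
    ·  A  T  A  G  T  G  C  A
 ·  0  0  0  0  0  0  0  0  0
 T  0  0  1  1  1  1  1  1  1
 C  0  0  1  1  1  1  1  2  2
 G  0  0  1  1  2  2  2  2  2
 A  0  1  1  2  2  2  2  2  3
 T  0  1  2  2  2  3  3  3  3
dp[5][8] = 3. One LCS (by backtracking along matches): TCA.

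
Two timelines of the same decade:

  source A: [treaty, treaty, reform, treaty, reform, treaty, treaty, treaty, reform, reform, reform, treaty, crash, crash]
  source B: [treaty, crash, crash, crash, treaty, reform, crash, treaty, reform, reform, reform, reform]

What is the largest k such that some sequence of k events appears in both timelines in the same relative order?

8

Taking treaty [1,1] → treaty [2,5] → reform [3,6] → treaty [4,8] → reform [5,9] → reform [9,10] → reform [10,11] → reform [11,12] gives a common subsequence of length 8. The LCS DP gives dp[14][12] = 8, so this is optimal.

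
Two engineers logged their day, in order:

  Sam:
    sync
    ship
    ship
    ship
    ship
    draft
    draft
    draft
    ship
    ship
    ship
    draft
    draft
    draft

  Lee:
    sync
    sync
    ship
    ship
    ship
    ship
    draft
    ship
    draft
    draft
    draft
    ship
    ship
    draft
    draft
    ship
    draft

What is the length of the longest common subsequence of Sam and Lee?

13

One common subsequence of length 13: sync (Sam #1, Lee #2); then ship (Sam #2, Lee #4); then ship (Sam #3, Lee #5); then ship (Sam #4, Lee #6); then ship (Sam #5, Lee #8); then draft (Sam #6, Lee #9); then draft (Sam #7, Lee #10); then draft (Sam #8, Lee #11); then ship (Sam #10, Lee #12); then ship (Sam #11, Lee #13); then draft (Sam #12, Lee #14); then draft (Sam #13, Lee #15); then draft (Sam #14, Lee #17). The LCS DP gives dp[14][17] = 13, so this is optimal.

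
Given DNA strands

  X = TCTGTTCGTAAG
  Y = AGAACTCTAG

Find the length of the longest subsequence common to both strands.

Match C at X[2]=Y[5], then T at X[6]=Y[6], then C at X[7]=Y[7], then T at X[9]=Y[8], then A at X[11]=Y[9], then G at X[12]=Y[10] — 6 bases in the same relative order in both. The LCS DP gives dp[12][10] = 6, so this is optimal.

6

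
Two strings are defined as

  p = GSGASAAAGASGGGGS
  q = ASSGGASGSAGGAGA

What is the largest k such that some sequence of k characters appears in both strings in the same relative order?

9

One common subsequence of length 9: G (p #1, q #4) → G (p #3, q #5) → A (p #4, q #6) → S (p #5, q #7) → G (p #9, q #8) → A (p #10, q #10) → G (p #12, q #11) → G (p #13, q #12) → G (p #14, q #14). dp[16][15] = 9 confirms this is the maximum.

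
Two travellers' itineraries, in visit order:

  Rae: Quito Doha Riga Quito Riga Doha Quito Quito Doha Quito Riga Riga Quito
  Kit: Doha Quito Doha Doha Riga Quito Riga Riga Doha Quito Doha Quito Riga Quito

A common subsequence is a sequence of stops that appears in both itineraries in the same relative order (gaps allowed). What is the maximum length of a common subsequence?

11

Match Quito (Rae #1, Kit #2), then Doha (Rae #2, Kit #4), then Riga (Rae #3, Kit #5), then Quito (Rae #4, Kit #6), then Riga (Rae #5, Kit #8), then Doha (Rae #6, Kit #9), then Quito (Rae #8, Kit #10), then Doha (Rae #9, Kit #11), then Quito (Rae #10, Kit #12), then Riga (Rae #12, Kit #13), then Quito (Rae #13, Kit #14) — 11 stops in the same relative order in both. The LCS DP gives dp[13][14] = 11, so this is optimal.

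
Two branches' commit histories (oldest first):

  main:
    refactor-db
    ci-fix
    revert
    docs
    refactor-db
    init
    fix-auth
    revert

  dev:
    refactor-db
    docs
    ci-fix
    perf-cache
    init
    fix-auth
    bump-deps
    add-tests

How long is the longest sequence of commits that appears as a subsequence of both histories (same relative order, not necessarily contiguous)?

Pick refactor-db at main[1]=dev[1], then ci-fix at main[2]=dev[3], then init at main[6]=dev[5], then fix-auth at main[7]=dev[6]; all 4 commits appear in both, in order. Since dp[8][8] = 4, nothing longer is possible.

4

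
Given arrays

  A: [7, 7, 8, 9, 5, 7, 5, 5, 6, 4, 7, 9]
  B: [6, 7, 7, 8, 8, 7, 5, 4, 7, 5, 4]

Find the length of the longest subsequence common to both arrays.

One common subsequence of length 7: 7 [1,2]; then 7 [2,3]; then 8 [3,5]; then 5 [5,7]; then 7 [6,9]; then 5 [8,10]; then 4 [10,11]. The LCS DP gives dp[12][11] = 7, so this is optimal.

7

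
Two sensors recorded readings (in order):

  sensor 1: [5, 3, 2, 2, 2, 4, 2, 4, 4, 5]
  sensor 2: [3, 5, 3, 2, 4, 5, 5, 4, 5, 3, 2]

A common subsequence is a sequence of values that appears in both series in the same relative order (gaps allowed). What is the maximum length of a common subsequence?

One common subsequence of length 6: 5 [1,2]; then 3 [2,3]; then 2 [5,4]; then 4 [6,5]; then 4 [9,8]; then 5 [10,9], and the DP table's final entry dp[10][11] is also 6, so no common subsequence is longer.

6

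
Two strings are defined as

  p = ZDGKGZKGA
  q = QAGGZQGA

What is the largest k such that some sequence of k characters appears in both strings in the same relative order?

5

Match G (p #3, q #3); then G (p #5, q #4); then Z (p #6, q #5); then G (p #8, q #7); then A (p #9, q #8) — 5 characters in the same relative order in both. The LCS DP gives dp[9][8] = 5, so this is optimal.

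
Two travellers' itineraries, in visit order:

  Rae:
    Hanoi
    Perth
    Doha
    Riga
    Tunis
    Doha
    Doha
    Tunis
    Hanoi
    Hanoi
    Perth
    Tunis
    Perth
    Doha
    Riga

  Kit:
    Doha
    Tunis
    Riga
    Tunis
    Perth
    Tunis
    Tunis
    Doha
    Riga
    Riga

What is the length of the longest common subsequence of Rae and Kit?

7

Match Doha (Rae #3, Kit #1); then Riga (Rae #4, Kit #3); then Tunis (Rae #5, Kit #4); then Tunis (Rae #8, Kit #6); then Tunis (Rae #12, Kit #7); then Doha (Rae #14, Kit #8); then Riga (Rae #15, Kit #10) — 7 stops in the same relative order in both. Since dp[15][10] = 7, nothing longer is possible.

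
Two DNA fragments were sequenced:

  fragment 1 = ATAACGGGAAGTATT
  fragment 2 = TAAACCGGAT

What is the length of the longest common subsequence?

8

Pick A at fragment 1[1]=fragment 2[2], then A at fragment 1[3]=fragment 2[3], then A at fragment 1[4]=fragment 2[4], then C at fragment 1[5]=fragment 2[6], then G at fragment 1[8]=fragment 2[7], then G at fragment 1[11]=fragment 2[8], then A at fragment 1[13]=fragment 2[9], then T at fragment 1[15]=fragment 2[10]; all 8 bases appear in both, in order, and the DP table's final entry dp[15][10] is also 8, so no common subsequence is longer.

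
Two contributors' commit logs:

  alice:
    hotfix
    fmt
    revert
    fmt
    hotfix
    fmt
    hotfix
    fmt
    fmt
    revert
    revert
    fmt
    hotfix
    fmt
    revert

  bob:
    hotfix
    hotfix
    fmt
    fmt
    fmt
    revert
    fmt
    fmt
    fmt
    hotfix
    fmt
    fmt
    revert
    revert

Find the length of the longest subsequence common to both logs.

10

One common subsequence of length 10: hotfix [1,2], fmt [2,5], revert [3,6], fmt [4,8], fmt [6,9], hotfix [7,10], fmt [8,11], fmt [9,12], revert [11,13], revert [15,14]. The LCS DP gives dp[15][14] = 10, so this is optimal.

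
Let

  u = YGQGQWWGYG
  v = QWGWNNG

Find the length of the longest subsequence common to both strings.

Taking Q at u[3]=v[1], G at u[4]=v[3], W at u[6]=v[4], G at u[10]=v[7] gives a common subsequence of length 4, and the DP table's final entry dp[10][7] is also 4, so no common subsequence is longer.

4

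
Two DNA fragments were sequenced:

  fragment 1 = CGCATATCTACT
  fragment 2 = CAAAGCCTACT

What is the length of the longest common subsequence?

8

Let dp[i][j] be the LCS length of the first i bases of fragment 1 and the first j bases of fragment 2. dp[i][j] = dp[i-1][j-1]+1 when the i-th and j-th bases match, else max(dp[i-1][j], dp[i][j-1]).
    ·  C  A  A  A  G  C  C  T  A  C  T
 ·  0  0  0  0  0  0  0  0  0  0  0  0
 C  0  1  1  1  1  1  1  1  1  1  1  1
 G  0  1  1  1  1  2  2  2  2  2  2  2
 C  0  1  1  1  1  2  3  3  3  3  3  3
 A  0  1  2  2  2  2  3  3  3  4  4  4
 T  0  1  2  2  2  2  3  3  4  4  4  5
 A  0  1  2  3  3  3  3  3  4  5  5  5
 T  0  1  2  3  3  3  3  3  4  5  5  6
 C  0  1  2  3  3  3  4  4  4  5  6  6
 T  0  1  2  3  3  3  4  4  5  5  6  7
 A  0  1  2  3  4  4  4  4  5  6  6  7
 C  0  1  2  3  4  4  5  5  5  6  7  7
 T  0  1  2  3  4  4  5  5  6  6  7  8
dp[12][11] = 8. One LCS (by backtracking along matches): CGCCTACT.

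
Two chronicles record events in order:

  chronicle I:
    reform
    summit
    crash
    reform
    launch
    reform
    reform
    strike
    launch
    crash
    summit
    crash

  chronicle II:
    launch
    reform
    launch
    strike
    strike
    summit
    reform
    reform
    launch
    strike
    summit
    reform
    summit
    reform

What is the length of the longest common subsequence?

Match reform [1,2], then summit [2,6], then reform [4,8], then launch [5,9], then reform [6,12], then reform [7,14] — 6 events in the same relative order in both, and the DP table's final entry dp[12][14] is also 6, so no common subsequence is longer.

6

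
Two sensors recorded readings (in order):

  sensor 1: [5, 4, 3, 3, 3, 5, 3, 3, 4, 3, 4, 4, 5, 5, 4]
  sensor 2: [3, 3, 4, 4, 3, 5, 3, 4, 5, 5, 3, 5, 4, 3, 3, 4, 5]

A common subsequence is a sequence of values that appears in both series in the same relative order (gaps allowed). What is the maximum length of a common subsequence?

One common subsequence of length 10: 3 [3,1] → 3 [4,2] → 3 [5,5] → 5 [6,6] → 3 [7,7] → 3 [8,11] → 4 [9,13] → 3 [10,15] → 4 [12,16] → 5 [14,17]. Since dp[15][17] = 10, nothing longer is possible.

10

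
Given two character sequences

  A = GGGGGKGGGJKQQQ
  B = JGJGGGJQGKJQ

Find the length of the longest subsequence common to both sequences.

Taking G [1,2], G [2,4], G [3,5], G [4,6], G [5,9], K [6,10], J [10,11], Q [14,12] gives a common subsequence of length 8. dp[14][12] = 8 confirms this is the maximum.

8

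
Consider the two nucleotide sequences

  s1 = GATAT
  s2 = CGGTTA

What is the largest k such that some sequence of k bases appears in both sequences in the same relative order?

Let dp[i][j] be the LCS length of the first i bases of s1 and the first j bases of s2. dp[i][j] = dp[i-1][j-1]+1 when the i-th and j-th bases match, else max(dp[i-1][j], dp[i][j-1]).
    ·  C  G  G  T  T  A
 ·  0  0  0  0  0  0  0
 G  0  0  1  1  1  1  1
 A  0  0  1  1  1  1  2
 T  0  0  1  1  2  2  2
 A  0  0  1  1  2  2  3
 T  0  0  1  1  2  3  3
dp[5][6] = 3. One LCS (by backtracking along matches): GTA.

3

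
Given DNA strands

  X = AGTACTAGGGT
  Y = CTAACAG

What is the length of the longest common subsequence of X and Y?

Pick A [1,3] → A [4,4] → C [5,5] → A [7,6] → G [10,7]; all 5 bases appear in both, in order. Since dp[11][7] = 5, nothing longer is possible.

5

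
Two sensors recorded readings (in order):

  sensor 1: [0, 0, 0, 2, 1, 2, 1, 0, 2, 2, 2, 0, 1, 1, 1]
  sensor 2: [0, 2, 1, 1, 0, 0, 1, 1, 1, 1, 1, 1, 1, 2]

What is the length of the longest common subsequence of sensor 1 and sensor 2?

9

Match 0 [3,1], then 2 [4,2], then 1 [5,3], then 1 [7,4], then 0 [8,5], then 0 [12,6], then 1 [13,11], then 1 [14,12], then 1 [15,13] — 9 values in the same relative order in both. The LCS DP gives dp[15][14] = 9, so this is optimal.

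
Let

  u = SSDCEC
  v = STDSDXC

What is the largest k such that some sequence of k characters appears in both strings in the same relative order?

Let dp[i][j] be the LCS length of the first i characters of u and the first j characters of v. dp[i][j] = dp[i-1][j-1]+1 when the i-th and j-th characters match, else max(dp[i-1][j], dp[i][j-1]).
    ·  S  T  D  S  D  X  C
 ·  0  0  0  0  0  0  0  0
 S  0  1  1  1  1  1  1  1
 S  0  1  1  1  2  2  2  2
 D  0  1  1  2  2  3  3  3
 C  0  1  1  2  2  3  3  4
 E  0  1  1  2  2  3  3  4
 C  0  1  1  2  2  3  3  4
dp[6][7] = 4. One LCS (by backtracking along matches): SSDC.

4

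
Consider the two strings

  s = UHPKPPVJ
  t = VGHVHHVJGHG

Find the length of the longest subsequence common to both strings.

Let dp[i][j] be the LCS length of the first i characters of s and the first j characters of t. dp[i][j] = dp[i-1][j-1]+1 when the i-th and j-th characters match, else max(dp[i-1][j], dp[i][j-1]).
    ·  V  G  H  V  H  H  V  J  G  H  G
 ·  0  0  0  0  0  0  0  0  0  0  0  0
 U  0  0  0  0  0  0  0  0  0  0  0  0
 H  0  0  0  1  1  1  1  1  1  1  1  1
 P  0  0  0  1  1  1  1  1  1  1  1  1
 K  0  0  0  1  1  1  1  1  1  1  1  1
 P  0  0  0  1  1  1  1  1  1  1  1  1
 P  0  0  0  1  1  1  1  1  1  1  1  1
 V  0  1  1  1  2  2  2  2  2  2  2  2
 J  0  1  1  1  2  2  2  2  3  3  3  3
dp[8][11] = 3. One LCS (by backtracking along matches): HVJ.

3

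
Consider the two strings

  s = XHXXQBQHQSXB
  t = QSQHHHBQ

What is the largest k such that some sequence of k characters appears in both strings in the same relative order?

4

Let dp[i][j] be the LCS length of the first i characters of s and the first j characters of t. dp[i][j] = dp[i-1][j-1]+1 when the i-th and j-th characters match, else max(dp[i-1][j], dp[i][j-1]).
    ·  Q  S  Q  H  H  H  B  Q
 ·  0  0  0  0  0  0  0  0  0
 X  0  0  0  0  0  0  0  0  0
 H  0  0  0  0  1  1  1  1  1
 X  0  0  0  0  1  1  1  1  1
 X  0  0  0  0  1  1  1  1  1
 Q  0  1  1  1  1  1  1  1  2
 B  0  1  1  1  1  1  1  2  2
 Q  0  1  1  2  2  2  2  2  3
 H  0  1  1  2  3  3  3  3  3
 Q  0  1  1  2  3  3  3  3  4
 S  0  1  2  2  3  3  3  3  4
 X  0  1  2  2  3  3  3  3  4
 B  0  1  2  2  3  3  3  4  4
dp[12][8] = 4. One LCS (by backtracking along matches): QQHQ.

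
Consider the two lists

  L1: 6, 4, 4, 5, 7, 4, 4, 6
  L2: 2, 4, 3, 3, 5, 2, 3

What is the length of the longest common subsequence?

2

Taking 4 at L1[2]=L2[2], 5 at L1[4]=L2[5] gives a common subsequence of length 2, and the DP table's final entry dp[8][7] is also 2, so no common subsequence is longer.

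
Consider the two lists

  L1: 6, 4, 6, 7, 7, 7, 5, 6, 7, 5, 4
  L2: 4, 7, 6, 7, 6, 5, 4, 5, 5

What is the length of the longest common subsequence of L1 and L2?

6

Let dp[i][j] be the LCS length of the first i values of L1 and the first j values of L2. dp[i][j] = dp[i-1][j-1]+1 when the i-th and j-th values match, else max(dp[i-1][j], dp[i][j-1]).
    ·  4  7  6  7  6  5  4  5  5
 ·  0  0  0  0  0  0  0  0  0  0
 6  0  0  0  1  1  1  1  1  1  1
 4  0  1  1  1  1  1  1  2  2  2
 6  0  1  1  2  2  2  2  2  2  2
 7  0  1  2  2  3  3  3  3  3  3
 7  0  1  2  2  3  3  3  3  3  3
 7  0  1  2  2  3  3  3  3  3  3
 5  0  1  2  2  3  3  4  4  4  4
 6  0  1  2  3  3  4  4  4  4  4
 7  0  1  2  3  4  4  4  4  4  4
 5  0  1  2  3  4  4  5  5  5  5
 4  0  1  2  3  4  4  5  6  6  6
dp[11][9] = 6. One LCS (by backtracking along matches): 4, 6, 7, 6, 5, 4.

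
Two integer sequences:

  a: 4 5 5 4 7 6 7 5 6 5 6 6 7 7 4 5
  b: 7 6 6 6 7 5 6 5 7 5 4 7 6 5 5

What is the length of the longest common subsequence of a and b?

Pick 7 (a #5, b #1) → 6 (a #6, b #4) → 7 (a #7, b #5) → 5 (a #8, b #6) → 6 (a #9, b #7) → 5 (a #10, b #8) → 7 (a #13, b #9) → 7 (a #14, b #12) → 5 (a #16, b #15); all 9 values appear in both, in order, and the DP table's final entry dp[16][15] is also 9, so no common subsequence is longer.

9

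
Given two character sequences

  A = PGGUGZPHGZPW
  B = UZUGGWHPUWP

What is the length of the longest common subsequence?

Let dp[i][j] be the LCS length of the first i characters of A and the first j characters of B. dp[i][j] = dp[i-1][j-1]+1 when the i-th and j-th characters match, else max(dp[i-1][j], dp[i][j-1]).
    ·  U  Z  U  G  G  W  H  P  U  W  P
 ·  0  0  0  0  0  0  0  0  0  0  0  0
 P  0  0  0  0  0  0  0  0  1  1  1  1
 G  0  0  0  0  1  1  1  1  1  1  1  1
 G  0  0  0  0  1  2  2  2  2  2  2  2
 U  0  1  1  1  1  2  2  2  2  3  3  3
 G  0  1  1  1  2  2  2  2  2  3  3  3
 Z  0  1  2  2  2  2  2  2  2  3  3  3
 P  0  1  2  2  2  2  2  2  3  3  3  4
 H  0  1  2  2  2  2  2  3  3  3  3  4
 G  0  1  2  2  3  3  3  3  3  3  3  4
 Z  0  1  2  2  3  3  3  3  3  3  3  4
 P  0  1  2  2  3  3  3  3  4  4  4  4
 W  0  1  2  2  3  3  4  4  4  4  5  5
dp[12][11] = 5. One LCS (by backtracking along matches): GGHPW.

5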